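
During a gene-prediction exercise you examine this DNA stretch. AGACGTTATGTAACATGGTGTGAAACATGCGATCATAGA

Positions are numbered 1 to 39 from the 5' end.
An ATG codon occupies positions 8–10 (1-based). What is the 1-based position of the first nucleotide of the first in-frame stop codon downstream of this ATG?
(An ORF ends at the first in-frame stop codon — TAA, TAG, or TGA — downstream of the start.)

11

Codons from position 8: ATG (8–10), TAA (11–13).
TAA is a stop codon; it begins at position 11.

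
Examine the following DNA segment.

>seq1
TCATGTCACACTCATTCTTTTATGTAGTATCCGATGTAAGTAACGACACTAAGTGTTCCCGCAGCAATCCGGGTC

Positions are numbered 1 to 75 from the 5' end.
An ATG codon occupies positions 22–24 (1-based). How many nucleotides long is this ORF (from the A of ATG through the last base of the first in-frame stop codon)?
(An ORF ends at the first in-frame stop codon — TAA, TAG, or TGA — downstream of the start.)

6

Codons from position 22: ATG (22–24), TAG (25–27).
TAG is the first in-frame stop; ORF spans 22–27, 6 nucleotides.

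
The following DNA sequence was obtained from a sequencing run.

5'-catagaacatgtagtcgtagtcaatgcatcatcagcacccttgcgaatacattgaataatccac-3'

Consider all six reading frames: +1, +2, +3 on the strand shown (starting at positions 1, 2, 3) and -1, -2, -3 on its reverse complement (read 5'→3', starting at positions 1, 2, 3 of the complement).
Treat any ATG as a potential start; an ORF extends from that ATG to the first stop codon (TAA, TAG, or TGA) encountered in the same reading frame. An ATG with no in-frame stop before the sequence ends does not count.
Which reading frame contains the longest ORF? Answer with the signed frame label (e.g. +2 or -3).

Reverse complement (5'→3'): GTGGATTATTCAATGTATTCGCAAGGGTGCTGATGATGCATTGACTACGACTACATGTTCTATG
Frame +1: CAT AGA ACA TGT AGT CGT AGT CAA TGC ATC ATC AGC ACC CTT GCG AAT ACA TTG AAT AAT CCA — no ATG→stop ORF.
Frame +2: ATA GAA CAT GTA GTC GTA GTC AAT GCA TCA TCA GCA CCC TTG CGA ATA CAT TGA ATA ATC CAC — no ATG→stop ORF.
Frame +3: TAG AAC ATG TAG TCG TAG TCA ATG CAT CAT CAG CAC CCT TGC GAA TAC ATT GAA TAA TCC — ATG at 9, stop TAG at 12 → 6 nt; ATG at 24, stop TAA at 57 → 36 nt.
Frame -1: GTG GAT TAT TCA ATG TAT TCG CAA GGG TGC TGA TGA TGC ATT GAC TAC GAC TAC ATG TTC TAT — ATG at 13, stop TGA at 31 → 21 nt.
Frame -2: TGG ATT ATT CAA TGT ATT CGC AAG GGT GCT GAT GAT GCA TTG ACT ACG ACT ACA TGT TCT ATG — no ATG→stop ORF.
Frame -3: GGA TTA TTC AAT GTA TTC GCA AGG GTG CTG ATG ATG CAT TGA CTA CGA CTA CAT GTT CTA — ATG at 33, stop TGA at 42 → 12 nt; ATG at 36, stop TGA at 42 → 9 nt.
Longest ORF is 36 nt in frame +3 (positions 24–59).

+3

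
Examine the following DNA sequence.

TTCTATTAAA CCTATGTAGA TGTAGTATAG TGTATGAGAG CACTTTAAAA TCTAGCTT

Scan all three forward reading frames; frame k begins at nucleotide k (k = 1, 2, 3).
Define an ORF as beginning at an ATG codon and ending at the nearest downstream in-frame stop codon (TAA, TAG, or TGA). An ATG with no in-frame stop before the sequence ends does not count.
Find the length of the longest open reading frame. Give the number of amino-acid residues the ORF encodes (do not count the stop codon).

Frame 1: TTC TAT TAA ACC TAT GTA GAT GTA GTA TAG TGT ATG AGA GCA CTT TAA AAT CTA GCT — ATG at 34, stop TAA at 46 → 15 nt.
Frame 2: TCT ATT AAA CCT ATG TAG ATG TAG TAT AGT GTA TGA GAG CAC TTT AAA ATC TAG CTT — ATG at 14, stop TAG at 17 → 6 nt; ATG at 20, stop TAG at 23 → 6 nt.
Frame 3: CTA TTA AAC CTA TGT AGA TGT AGT ATA GTG TAT GAG AGC ACT TTA AAA TCT AGC — no ATG→stop ORF.
Longest: frame 1, positions 34–48, 15 nt = 5 codons = 4 aa. → 4 amino acids.

4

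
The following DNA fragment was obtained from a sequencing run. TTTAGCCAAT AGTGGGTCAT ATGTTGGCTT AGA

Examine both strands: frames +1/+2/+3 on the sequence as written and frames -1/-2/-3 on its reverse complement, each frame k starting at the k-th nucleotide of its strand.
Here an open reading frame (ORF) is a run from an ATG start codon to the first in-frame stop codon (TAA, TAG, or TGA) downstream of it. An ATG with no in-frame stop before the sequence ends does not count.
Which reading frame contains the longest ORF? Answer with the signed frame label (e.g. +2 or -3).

Reverse complement (5'→3'): TCTAAGCCAACATATGACCCACTATTGGCTAAA
Frame +1: TTT AGC CAA TAG TGG GTC ATA TGT TGG CTT AGA — no ATG→stop ORF.
Frame +2: TTA GCC AAT AGT GGG TCA TAT GTT GGC TTA — no ATG→stop ORF.
Frame +3: TAG CCA ATA GTG GGT CAT ATG TTG GCT TAG — ATG at 21, stop TAG at 30 → 12 nt.
Frame -1: TCT AAG CCA ACA TAT GAC CCA CTA TTG GCT AAA — no ATG→stop ORF.
Frame -2: CTA AGC CAA CAT ATG ACC CAC TAT TGG CTA — no ATG→stop ORF.
Frame -3: TAA GCC AAC ATA TGA CCC ACT ATT GGC TAA — no ATG→stop ORF.
Longest ORF is 12 nt in frame +3 (positions 21–32).

+3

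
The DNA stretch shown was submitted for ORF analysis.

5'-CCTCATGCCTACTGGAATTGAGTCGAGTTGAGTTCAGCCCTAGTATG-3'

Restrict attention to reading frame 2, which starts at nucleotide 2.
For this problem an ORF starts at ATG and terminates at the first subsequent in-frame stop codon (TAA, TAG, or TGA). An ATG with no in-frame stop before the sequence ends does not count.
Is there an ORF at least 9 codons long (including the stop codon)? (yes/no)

yes

Frame 2: CTC ATG CCT ACT GGA ATT GAG TCG AGT TGA GTT CAG CCC TAG TAT — ATG at 5, stop TGA at 29 → 27 nt.
Frame 2 has an ORF of 9 codons (positions 5–31) ≥ 9, so yes.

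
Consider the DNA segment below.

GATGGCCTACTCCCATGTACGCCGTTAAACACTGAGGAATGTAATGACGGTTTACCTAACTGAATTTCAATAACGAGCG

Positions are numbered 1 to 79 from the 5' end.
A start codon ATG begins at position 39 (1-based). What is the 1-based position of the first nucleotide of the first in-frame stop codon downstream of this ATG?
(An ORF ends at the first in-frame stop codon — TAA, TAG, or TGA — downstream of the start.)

42

Codons from position 39: ATG (39–41), TAA (42–44).
TAA is a stop codon; it begins at position 42.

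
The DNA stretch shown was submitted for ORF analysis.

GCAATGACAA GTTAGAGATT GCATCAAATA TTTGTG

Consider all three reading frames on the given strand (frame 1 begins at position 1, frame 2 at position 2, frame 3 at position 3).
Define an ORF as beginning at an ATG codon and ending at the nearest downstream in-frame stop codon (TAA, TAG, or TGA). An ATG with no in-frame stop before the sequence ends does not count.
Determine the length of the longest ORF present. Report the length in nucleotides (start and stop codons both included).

Frame 1: GCA ATG ACA AGT TAG AGA TTG CAT CAA ATA TTT GTG — ATG at 4, stop TAG at 13 → 12 nt.
Frame 2: CAA TGA CAA GTT AGA GAT TGC ATC AAA TAT TTG — no ATG→stop ORF.
Frame 3: AAT GAC AAG TTA GAG ATT GCA TCA AAT ATT TGT — no ATG→stop ORF.
Longest: frame 1, positions 4–15, 12 nt = 4 codons = 3 aa. → 12 nucleotides.

12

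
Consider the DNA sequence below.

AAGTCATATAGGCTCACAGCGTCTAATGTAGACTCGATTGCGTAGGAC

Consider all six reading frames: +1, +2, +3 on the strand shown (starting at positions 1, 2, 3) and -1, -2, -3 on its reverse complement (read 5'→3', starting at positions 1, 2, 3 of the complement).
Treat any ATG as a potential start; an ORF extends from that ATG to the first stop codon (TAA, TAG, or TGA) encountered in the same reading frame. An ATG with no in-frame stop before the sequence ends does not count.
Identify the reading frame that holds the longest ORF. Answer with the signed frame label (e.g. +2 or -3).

+2

Reverse complement (5'→3'): GTCCTACGCAATCGAGTCTACATTAGACGCTGTGAGCCTATATGACTT
Frame +1: AAG TCA TAT AGG CTC ACA GCG TCT AAT GTA GAC TCG ATT GCG TAG GAC — no ATG→stop ORF.
Frame +2: AGT CAT ATA GGC TCA CAG CGT CTA ATG TAG ACT CGA TTG CGT AGG — ATG at 26, stop TAG at 29 → 6 nt.
Frame +3: GTC ATA TAG GCT CAC AGC GTC TAA TGT AGA CTC GAT TGC GTA GGA — no ATG→stop ORF.
Frame -1: GTC CTA CGC AAT CGA GTC TAC ATT AGA CGC TGT GAG CCT ATA TGA CTT — no ATG→stop ORF.
Frame -2: TCC TAC GCA ATC GAG TCT ACA TTA GAC GCT GTG AGC CTA TAT GAC — no ATG→stop ORF.
Frame -3: CCT ACG CAA TCG AGT CTA CAT TAG ACG CTG TGA GCC TAT ATG ACT — no ATG→stop ORF.
Longest ORF is 6 nt in frame +2 (positions 26–31).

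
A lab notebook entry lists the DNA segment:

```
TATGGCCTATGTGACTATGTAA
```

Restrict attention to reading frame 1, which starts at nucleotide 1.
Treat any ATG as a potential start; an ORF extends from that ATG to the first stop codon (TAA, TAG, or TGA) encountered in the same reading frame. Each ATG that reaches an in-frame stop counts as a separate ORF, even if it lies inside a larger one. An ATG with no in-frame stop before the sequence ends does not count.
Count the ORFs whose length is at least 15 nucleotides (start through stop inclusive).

Frame 1: TAT GGC CTA TGT GAC TAT GTA — no ATG→stop ORF.
No ORF reaches 15 nucleotides. Count = 0.

0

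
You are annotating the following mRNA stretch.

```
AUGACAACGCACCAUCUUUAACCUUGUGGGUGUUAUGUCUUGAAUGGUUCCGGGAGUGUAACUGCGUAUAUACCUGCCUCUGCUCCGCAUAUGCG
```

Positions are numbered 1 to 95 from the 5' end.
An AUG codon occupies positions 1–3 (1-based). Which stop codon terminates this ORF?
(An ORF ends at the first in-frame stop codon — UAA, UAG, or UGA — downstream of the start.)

Codons from position 1: AUG (1–3), ACA (4–6), ACG (7–9), CAC (10–12), CAU (13–15), CUU (16–18), UAA (19–21).
The first in-frame stop codon is UAA.

UAA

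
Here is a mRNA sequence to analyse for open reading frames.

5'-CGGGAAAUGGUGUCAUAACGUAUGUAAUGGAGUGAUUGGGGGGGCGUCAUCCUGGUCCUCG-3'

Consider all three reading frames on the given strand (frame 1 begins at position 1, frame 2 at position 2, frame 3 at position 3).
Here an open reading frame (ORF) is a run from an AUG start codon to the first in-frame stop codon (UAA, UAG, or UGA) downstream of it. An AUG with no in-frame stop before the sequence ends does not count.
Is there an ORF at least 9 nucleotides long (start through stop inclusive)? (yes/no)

yes

Frame 1: CGG GAA AUG GUG UCA UAA CGU AUG UAA UGG AGU GAU UGG GGG GGC GUC AUC CUG GUC CUC — AUG at 7, stop UAA at 16 → 12 nt; AUG at 22, stop UAA at 25 → 6 nt.
Frame 2: GGG AAA UGG UGU CAU AAC GUA UGU AAU GGA GUG AUU GGG GGG GCG UCA UCC UGG UCC UCG — no AUG→stop ORF.
Frame 3: GGA AAU GGU GUC AUA ACG UAU GUA AUG GAG UGA UUG GGG GGG CGU CAU CCU GGU CCU — AUG at 27, stop UGA at 33 → 9 nt.
Frame 1 has an ORF of 12 nucleotides (positions 7–18) ≥ 9, so yes.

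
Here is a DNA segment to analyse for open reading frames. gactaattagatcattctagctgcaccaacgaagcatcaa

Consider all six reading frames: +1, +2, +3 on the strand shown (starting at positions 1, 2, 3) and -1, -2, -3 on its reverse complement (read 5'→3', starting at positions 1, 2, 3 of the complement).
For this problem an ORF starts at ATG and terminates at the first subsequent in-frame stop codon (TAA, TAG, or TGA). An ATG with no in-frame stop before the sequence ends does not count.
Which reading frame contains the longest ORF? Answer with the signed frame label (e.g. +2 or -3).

-1

Reverse complement (5'→3'): TTGATGCTTCGTTGGTGCAGCTAGAATGATCTAATTAGTC
Frame +1: GAC TAA TTA GAT CAT TCT AGC TGC ACC AAC GAA GCA TCA — no ATG→stop ORF.
Frame +2: ACT AAT TAG ATC ATT CTA GCT GCA CCA ACG AAG CAT CAA — no ATG→stop ORF.
Frame +3: CTA ATT AGA TCA TTC TAG CTG CAC CAA CGA AGC ATC — no ATG→stop ORF.
Frame -1: TTG ATG CTT CGT TGG TGC AGC TAG AAT GAT CTA ATT AGT — ATG at 4, stop TAG at 22 → 21 nt.
Frame -2: TGA TGC TTC GTT GGT GCA GCT AGA ATG ATC TAA TTA GTC — ATG at 26, stop TAA at 32 → 9 nt.
Frame -3: GAT GCT TCG TTG GTG CAG CTA GAA TGA TCT AAT TAG — no ATG→stop ORF.
Longest ORF is 21 nt in frame -1 (positions 4–24).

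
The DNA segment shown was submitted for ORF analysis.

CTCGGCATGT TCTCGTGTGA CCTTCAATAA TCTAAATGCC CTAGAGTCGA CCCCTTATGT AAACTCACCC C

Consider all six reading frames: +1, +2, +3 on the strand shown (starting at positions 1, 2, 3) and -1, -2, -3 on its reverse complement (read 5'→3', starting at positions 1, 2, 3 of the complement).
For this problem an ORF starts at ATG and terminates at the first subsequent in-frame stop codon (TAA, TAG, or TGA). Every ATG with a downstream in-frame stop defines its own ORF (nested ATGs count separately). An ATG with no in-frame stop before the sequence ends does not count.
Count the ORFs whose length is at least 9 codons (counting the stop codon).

Reverse complement (5'→3'): GGGGTGAGTTTACATAAGGGGTCGACTCTAGGGCATTTAGATTATTGAAGGTCACACGAGAACATGCCGAG
Frame +1: CTC GGC ATG TTC TCG TGT GAC CTT CAA TAA TCT AAA TGC CCT AGA GTC GAC CCC TTA TGT AAA CTC ACC — ATG at 7, stop TAA at 28 → 24 nt.
Frame +2: TCG GCA TGT TCT CGT GTG ACC TTC AAT AAT CTA AAT GCC CTA GAG TCG ACC CCT TAT GTA AAC TCA CCC — no ATG→stop ORF.
Frame +3: CGG CAT GTT CTC GTG TGA CCT TCA ATA ATC TAA ATG CCC TAG AGT CGA CCC CTT ATG TAA ACT CAC CCC — ATG at 36, stop TAG at 42 → 9 nt; ATG at 57, stop TAA at 60 → 6 nt.
Frame -1: GGG GTG AGT TTA CAT AAG GGG TCG ACT CTA GGG CAT TTA GAT TAT TGA AGG TCA CAC GAG AAC ATG CCG — no ATG→stop ORF.
Frame -2: GGG TGA GTT TAC ATA AGG GGT CGA CTC TAG GGC ATT TAG ATT ATT GAA GGT CAC ACG AGA ACA TGC CGA — no ATG→stop ORF.
Frame -3: GGT GAG TTT ACA TAA GGG GTC GAC TCT AGG GCA TTT AGA TTA TTG AAG GTC ACA CGA GAA CAT GCC GAG — no ATG→stop ORF.
No ORF reaches 9 codons. Count = 0.

0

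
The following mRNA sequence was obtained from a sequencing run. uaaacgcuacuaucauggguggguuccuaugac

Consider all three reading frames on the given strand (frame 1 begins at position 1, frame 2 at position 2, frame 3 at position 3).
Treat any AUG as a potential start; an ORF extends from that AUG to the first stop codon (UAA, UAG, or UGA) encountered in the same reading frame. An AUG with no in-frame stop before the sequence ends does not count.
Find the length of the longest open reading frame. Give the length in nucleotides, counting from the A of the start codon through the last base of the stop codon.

Frame 1: UAA ACG CUA CUA UCA UGG GUG GGU UCC UAU GAC — no AUG→stop ORF.
Frame 2: AAA CGC UAC UAU CAU GGG UGG GUU CCU AUG — no AUG→stop ORF.
Frame 3: AAC GCU ACU AUC AUG GGU GGG UUC CUA UGA — AUG at 15, stop UGA at 30 → 18 nt.
Longest: frame 3, positions 15–32, 18 nt = 6 codons = 5 aa. → 18 nucleotides.

18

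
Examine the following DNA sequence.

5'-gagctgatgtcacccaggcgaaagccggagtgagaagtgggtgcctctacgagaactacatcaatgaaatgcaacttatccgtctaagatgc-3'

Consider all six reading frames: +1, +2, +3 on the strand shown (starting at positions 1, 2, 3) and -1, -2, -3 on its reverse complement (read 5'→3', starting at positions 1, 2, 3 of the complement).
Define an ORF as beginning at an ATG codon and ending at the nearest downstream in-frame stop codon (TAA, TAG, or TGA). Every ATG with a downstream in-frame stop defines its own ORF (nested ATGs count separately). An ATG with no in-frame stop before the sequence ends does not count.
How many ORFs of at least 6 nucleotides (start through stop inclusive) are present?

3

Reverse complement (5'→3'): GCATCTTAGACGGATAAGTTGCATTTCATTGATGTAGTTCTCGTAGAGGCACCCACTTCTCACTCCGGCTTTCGCCTGGGTGACATCAGCTC
Frame +1: GAG CTG ATG TCA CCC AGG CGA AAG CCG GAG TGA GAA GTG GGT GCC TCT ACG AGA ACT ACA TCA ATG AAA TGC AAC TTA TCC GTC TAA GAT — ATG at 7, stop TGA at 31 → 27 nt; ATG at 64, stop TAA at 85 → 24 nt.
Frame +2: AGC TGA TGT CAC CCA GGC GAA AGC CGG AGT GAG AAG TGG GTG CCT CTA CGA GAA CTA CAT CAA TGA AAT GCA ACT TAT CCG TCT AAG ATG — no ATG→stop ORF.
Frame +3: GCT GAT GTC ACC CAG GCG AAA GCC GGA GTG AGA AGT GGG TGC CTC TAC GAG AAC TAC ATC AAT GAA ATG CAA CTT ATC CGT CTA AGA TGC — no ATG→stop ORF.
Frame -1: GCA TCT TAG ACG GAT AAG TTG CAT TTC ATT GAT GTA GTT CTC GTA GAG GCA CCC ACT TCT CAC TCC GGC TTT CGC CTG GGT GAC ATC AGC — no ATG→stop ORF.
Frame -2: CAT CTT AGA CGG ATA AGT TGC ATT TCA TTG ATG TAG TTC TCG TAG AGG CAC CCA CTT CTC ACT CCG GCT TTC GCC TGG GTG ACA TCA GCT — ATG at 32, stop TAG at 35 → 6 nt.
Frame -3: ATC TTA GAC GGA TAA GTT GCA TTT CAT TGA TGT AGT TCT CGT AGA GGC ACC CAC TTC TCA CTC CGG CTT TCG CCT GGG TGA CAT CAG CTC — no ATG→stop ORF.
ORFs ≥ 6 nucleotides: frame +1 7–33 (27 nucleotides), frame +1 64–87 (24 nucleotides), frame -2 32–37 (6 nucleotides). Count = 3.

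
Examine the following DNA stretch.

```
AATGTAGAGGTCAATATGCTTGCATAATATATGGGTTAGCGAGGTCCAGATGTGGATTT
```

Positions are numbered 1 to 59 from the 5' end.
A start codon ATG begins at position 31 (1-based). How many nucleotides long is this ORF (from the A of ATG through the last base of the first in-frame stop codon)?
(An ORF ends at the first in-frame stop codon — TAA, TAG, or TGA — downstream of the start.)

Codons from position 31: ATG (31–33), GGT (34–36), TAG (37–39).
TAG is the first in-frame stop; ORF spans 31–39, 9 nucleotides.

9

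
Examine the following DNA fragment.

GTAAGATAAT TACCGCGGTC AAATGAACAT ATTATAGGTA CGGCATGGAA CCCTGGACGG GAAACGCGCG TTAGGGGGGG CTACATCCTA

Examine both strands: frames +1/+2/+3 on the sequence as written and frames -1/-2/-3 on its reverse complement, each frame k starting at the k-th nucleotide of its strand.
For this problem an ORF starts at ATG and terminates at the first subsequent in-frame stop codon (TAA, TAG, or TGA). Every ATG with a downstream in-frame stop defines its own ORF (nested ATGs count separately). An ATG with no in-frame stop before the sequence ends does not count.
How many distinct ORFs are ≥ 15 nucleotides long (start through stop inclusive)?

3

Reverse complement (5'→3'): TAGGATGTAGCCCCCCCTAACGCGCGTTTCCCGTCCAGGGTTCCATGCCGTACCTATAATATGTTCATTTGACCGCGGTAATTATCTTAC
Frame +1: GTA AGA TAA TTA CCG CGG TCA AAT GAA CAT ATT ATA GGT ACG GCA TGG AAC CCT GGA CGG GAA ACG CGC GTT AGG GGG GGC TAC ATC CTA — no ATG→stop ORF.
Frame +2: TAA GAT AAT TAC CGC GGT CAA ATG AAC ATA TTA TAG GTA CGG CAT GGA ACC CTG GAC GGG AAA CGC GCG TTA GGG GGG GCT ACA TCC — ATG at 23, stop TAG at 35 → 15 nt.
Frame +3: AAG ATA ATT ACC GCG GTC AAA TGA ACA TAT TAT AGG TAC GGC ATG GAA CCC TGG ACG GGA AAC GCG CGT TAG GGG GGG CTA CAT CCT — ATG at 45, stop TAG at 72 → 30 nt.
Frame -1: TAG GAT GTA GCC CCC CCT AAC GCG CGT TTC CCG TCC AGG GTT CCA TGC CGT ACC TAT AAT ATG TTC ATT TGA CCG CGG TAA TTA TCT TAC — ATG at 61, stop TGA at 70 → 12 nt.
Frame -2: AGG ATG TAG CCC CCC CTA ACG CGC GTT TCC CGT CCA GGG TTC CAT GCC GTA CCT ATA ATA TGT TCA TTT GAC CGC GGT AAT TAT CTT — ATG at 5, stop TAG at 8 → 6 nt.
Frame -3: GGA TGT AGC CCC CCC TAA CGC GCG TTT CCC GTC CAG GGT TCC ATG CCG TAC CTA TAA TAT GTT CAT TTG ACC GCG GTA ATT ATC TTA — ATG at 45, stop TAA at 57 → 15 nt.
ORFs ≥ 15 nucleotides: frame +2 23–37 (15 nucleotides), frame +3 45–74 (30 nucleotides), frame -3 45–59 (15 nucleotides). Count = 3.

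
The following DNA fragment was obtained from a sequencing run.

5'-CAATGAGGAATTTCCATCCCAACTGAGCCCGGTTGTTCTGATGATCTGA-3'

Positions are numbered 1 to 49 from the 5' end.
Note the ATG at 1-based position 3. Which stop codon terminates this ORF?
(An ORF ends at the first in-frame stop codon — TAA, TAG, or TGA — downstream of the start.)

TGA

Codons from position 3: ATG (3–5), AGG (6–8), AAT (9–11), TTC (12–14), CAT (15–17), CCC (18–20), AAC (21–23), TGA (24–26).
The first in-frame stop codon is TGA.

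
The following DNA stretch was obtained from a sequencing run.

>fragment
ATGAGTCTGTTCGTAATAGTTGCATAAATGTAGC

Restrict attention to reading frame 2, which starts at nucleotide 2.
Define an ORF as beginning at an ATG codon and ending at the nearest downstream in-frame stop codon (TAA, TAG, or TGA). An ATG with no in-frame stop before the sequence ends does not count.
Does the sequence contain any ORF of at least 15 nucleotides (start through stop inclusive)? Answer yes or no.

no

Frame 2: TGA GTC TGT TCG TAA TAG TTG CAT AAA TGT AGC — no ATG→stop ORF.
Largest ORF found is 0 nucleotides < 15, so no.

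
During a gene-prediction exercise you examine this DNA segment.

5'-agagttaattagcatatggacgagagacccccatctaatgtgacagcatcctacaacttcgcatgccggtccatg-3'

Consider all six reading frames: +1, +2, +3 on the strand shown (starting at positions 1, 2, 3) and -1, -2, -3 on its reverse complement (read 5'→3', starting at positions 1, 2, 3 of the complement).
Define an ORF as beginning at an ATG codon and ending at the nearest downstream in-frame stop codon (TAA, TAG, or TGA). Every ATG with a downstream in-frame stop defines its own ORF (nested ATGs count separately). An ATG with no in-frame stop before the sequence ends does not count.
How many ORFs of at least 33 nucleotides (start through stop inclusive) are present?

Reverse complement (5'→3'): CATGGACCGGCATGCGAAGTTGTAGGATGCTGTCACATTAGATGGGGGTCTCTCGTCCATATGCTAATTAACTCT
Frame +1: AGA GTT AAT TAG CAT ATG GAC GAG AGA CCC CCA TCT AAT GTG ACA GCA TCC TAC AAC TTC GCA TGC CGG TCC ATG — no ATG→stop ORF.
Frame +2: GAG TTA ATT AGC ATA TGG ACG AGA GAC CCC CAT CTA ATG TGA CAG CAT CCT ACA ACT TCG CAT GCC GGT CCA — ATG at 38, stop TGA at 41 → 6 nt.
Frame +3: AGT TAA TTA GCA TAT GGA CGA GAG ACC CCC ATC TAA TGT GAC AGC ATC CTA CAA CTT CGC ATG CCG GTC CAT — no ATG→stop ORF.
Frame -1: CAT GGA CCG GCA TGC GAA GTT GTA GGA TGC TGT CAC ATT AGA TGG GGG TCT CTC GTC CAT ATG CTA ATT AAC TCT — no ATG→stop ORF.
Frame -2: ATG GAC CGG CAT GCG AAG TTG TAG GAT GCT GTC ACA TTA GAT GGG GGT CTC TCG TCC ATA TGC TAA TTA ACT — ATG at 2, stop TAG at 23 → 24 nt.
Frame -3: TGG ACC GGC ATG CGA AGT TGT AGG ATG CTG TCA CAT TAG ATG GGG GTC TCT CGT CCA TAT GCT AAT TAA CTC — ATG at 12, stop TAG at 39 → 30 nt; ATG at 27, stop TAG at 39 → 15 nt; ATG at 42, stop TAA at 69 → 30 nt.
No ORF reaches 33 nucleotides. Count = 0.

0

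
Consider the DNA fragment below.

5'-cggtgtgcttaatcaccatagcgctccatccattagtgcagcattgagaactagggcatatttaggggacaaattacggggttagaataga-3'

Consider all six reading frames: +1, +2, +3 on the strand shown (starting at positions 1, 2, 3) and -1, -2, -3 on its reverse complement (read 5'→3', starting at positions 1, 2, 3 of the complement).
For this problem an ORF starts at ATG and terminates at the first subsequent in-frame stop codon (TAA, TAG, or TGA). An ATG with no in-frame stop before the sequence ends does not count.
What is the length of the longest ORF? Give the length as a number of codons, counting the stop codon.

7

Reverse complement (5'→3'): TCTATTCTAACCCCGTAATTTGTCCCCTAAATATGCCCTAGTTCTCAATGCTGCACTAATGGATGGAGCGCTATGGTGATTAAGCACACCG
Frame +1: CGG TGT GCT TAA TCA CCA TAG CGC TCC ATC CAT TAG TGC AGC ATT GAG AAC TAG GGC ATA TTT AGG GGA CAA ATT ACG GGG TTA GAA TAG — no ATG→stop ORF.
Frame +2: GGT GTG CTT AAT CAC CAT AGC GCT CCA TCC ATT AGT GCA GCA TTG AGA ACT AGG GCA TAT TTA GGG GAC AAA TTA CGG GGT TAG AAT AGA — no ATG→stop ORF.
Frame +3: GTG TGC TTA ATC ACC ATA GCG CTC CAT CCA TTA GTG CAG CAT TGA GAA CTA GGG CAT ATT TAG GGG ACA AAT TAC GGG GTT AGA ATA — no ATG→stop ORF.
Frame -1: TCT ATT CTA ACC CCG TAA TTT GTC CCC TAA ATA TGC CCT AGT TCT CAA TGC TGC ACT AAT GGA TGG AGC GCT ATG GTG ATT AAG CAC ACC — no ATG→stop ORF.
Frame -2: CTA TTC TAA CCC CGT AAT TTG TCC CCT AAA TAT GCC CTA GTT CTC AAT GCT GCA CTA ATG GAT GGA GCG CTA TGG TGA TTA AGC ACA CCG — ATG at 59, stop TGA at 77 → 21 nt.
Frame -3: TAT TCT AAC CCC GTA ATT TGT CCC CTA AAT ATG CCC TAG TTC TCA ATG CTG CAC TAA TGG ATG GAG CGC TAT GGT GAT TAA GCA CAC — ATG at 33, stop TAG at 39 → 9 nt; ATG at 48, stop TAA at 57 → 12 nt; ATG at 63, stop TAA at 81 → 21 nt.
Longest: frame -2, positions 59–79, 21 nt = 7 codons = 6 aa. → 7 codons.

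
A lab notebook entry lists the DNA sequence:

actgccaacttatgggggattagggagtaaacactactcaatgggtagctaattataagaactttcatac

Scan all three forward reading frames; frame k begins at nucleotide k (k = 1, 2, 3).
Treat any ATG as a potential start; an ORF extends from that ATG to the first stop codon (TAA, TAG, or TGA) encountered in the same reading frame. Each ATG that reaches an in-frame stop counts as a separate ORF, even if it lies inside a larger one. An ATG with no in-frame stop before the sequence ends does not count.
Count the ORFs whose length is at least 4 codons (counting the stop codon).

Frame 1: ACT GCC AAC TTA TGG GGG ATT AGG GAG TAA ACA CTA CTC AAT GGG TAG CTA ATT ATA AGA ACT TTC ATA — no ATG→stop ORF.
Frame 2: CTG CCA ACT TAT GGG GGA TTA GGG AGT AAA CAC TAC TCA ATG GGT AGC TAA TTA TAA GAA CTT TCA TAC — ATG at 41, stop TAA at 50 → 12 nt.
Frame 3: TGC CAA CTT ATG GGG GAT TAG GGA GTA AAC ACT ACT CAA TGG GTA GCT AAT TAT AAG AAC TTT CAT — ATG at 12, stop TAG at 21 → 12 nt.
ORFs ≥ 4 codons: frame 2 41–52 (4 codons), frame 3 12–23 (4 codons). Count = 2.

2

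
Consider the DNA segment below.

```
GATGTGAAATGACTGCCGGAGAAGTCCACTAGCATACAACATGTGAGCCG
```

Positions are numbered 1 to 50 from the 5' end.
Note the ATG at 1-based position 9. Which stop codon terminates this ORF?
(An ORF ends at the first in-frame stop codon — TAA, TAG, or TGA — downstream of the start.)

Codons from position 9: ATG (9–11), ACT (12–14), GCC (15–17), GGA (18–20), GAA (21–23), GTC (24–26), CAC (27–29), TAG (30–32).
The first in-frame stop codon is TAG.

TAG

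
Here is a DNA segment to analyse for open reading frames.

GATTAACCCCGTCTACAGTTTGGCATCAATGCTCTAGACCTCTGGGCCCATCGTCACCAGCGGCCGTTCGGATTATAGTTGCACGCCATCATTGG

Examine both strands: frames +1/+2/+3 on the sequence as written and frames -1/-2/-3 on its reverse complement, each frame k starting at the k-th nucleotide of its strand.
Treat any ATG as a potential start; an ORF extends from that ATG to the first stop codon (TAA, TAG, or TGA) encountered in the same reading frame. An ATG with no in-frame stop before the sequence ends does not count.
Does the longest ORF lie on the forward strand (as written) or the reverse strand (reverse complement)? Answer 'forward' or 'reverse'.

reverse

Reverse complement (5'→3'): CCAATGATGGCGTGCAACTATAATCCGAACGGCCGCTGGTGACGATGGGCCCAGAGGTCTAGAGCATTGATGCCAAACTGTAGACGGGGTTAATC
Frame +1: GAT TAA CCC CGT CTA CAG TTT GGC ATC AAT GCT CTA GAC CTC TGG GCC CAT CGT CAC CAG CGG CCG TTC GGA TTA TAG TTG CAC GCC ATC ATT — no ATG→stop ORF.
Frame +2: ATT AAC CCC GTC TAC AGT TTG GCA TCA ATG CTC TAG ACC TCT GGG CCC ATC GTC ACC AGC GGC CGT TCG GAT TAT AGT TGC ACG CCA TCA TTG — ATG at 29, stop TAG at 35 → 9 nt.
Frame +3: TTA ACC CCG TCT ACA GTT TGG CAT CAA TGC TCT AGA CCT CTG GGC CCA TCG TCA CCA GCG GCC GTT CGG ATT ATA GTT GCA CGC CAT CAT TGG — no ATG→stop ORF.
Frame -1: CCA ATG ATG GCG TGC AAC TAT AAT CCG AAC GGC CGC TGG TGA CGA TGG GCC CAG AGG TCT AGA GCA TTG ATG CCA AAC TGT AGA CGG GGT TAA — ATG at 4, stop TGA at 40 → 39 nt; ATG at 7, stop TGA at 40 → 36 nt; ATG at 70, stop TAA at 91 → 24 nt.
Frame -2: CAA TGA TGG CGT GCA ACT ATA ATC CGA ACG GCC GCT GGT GAC GAT GGG CCC AGA GGT CTA GAG CAT TGA TGC CAA ACT GTA GAC GGG GTT AAT — no ATG→stop ORF.
Frame -3: AAT GAT GGC GTG CAA CTA TAA TCC GAA CGG CCG CTG GTG ACG ATG GGC CCA GAG GTC TAG AGC ATT GAT GCC AAA CTG TAG ACG GGG TTA ATC — ATG at 45, stop TAG at 60 → 18 nt.
Forward-strand max 9 nt; reverse-strand max 39 nt. The reverse strand has the longer ORF.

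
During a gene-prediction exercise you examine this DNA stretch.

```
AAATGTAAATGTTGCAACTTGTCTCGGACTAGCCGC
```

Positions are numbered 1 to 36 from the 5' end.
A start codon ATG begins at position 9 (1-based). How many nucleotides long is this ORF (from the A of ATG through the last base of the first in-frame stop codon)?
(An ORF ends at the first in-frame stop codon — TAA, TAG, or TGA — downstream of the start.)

Codons from position 9: ATG (9–11), TTG (12–14), CAA (15–17), CTT (18–20), GTC (21–23), TCG (24–26), GAC (27–29), TAG (30–32).
TAG is the first in-frame stop; ORF spans 9–32, 24 nucleotides.

24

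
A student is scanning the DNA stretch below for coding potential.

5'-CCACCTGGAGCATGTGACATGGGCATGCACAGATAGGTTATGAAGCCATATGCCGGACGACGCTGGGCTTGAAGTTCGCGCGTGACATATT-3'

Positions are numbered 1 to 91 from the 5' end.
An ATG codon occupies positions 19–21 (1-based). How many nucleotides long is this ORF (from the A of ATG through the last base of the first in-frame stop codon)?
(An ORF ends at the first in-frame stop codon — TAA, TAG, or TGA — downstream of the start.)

Codons from position 19: ATG (19–21), GGC (22–24), ATG (25–27), CAC (28–30), AGA (31–33), TAG (34–36).
TAG is the first in-frame stop; ORF spans 19–36, 18 nucleotides.

18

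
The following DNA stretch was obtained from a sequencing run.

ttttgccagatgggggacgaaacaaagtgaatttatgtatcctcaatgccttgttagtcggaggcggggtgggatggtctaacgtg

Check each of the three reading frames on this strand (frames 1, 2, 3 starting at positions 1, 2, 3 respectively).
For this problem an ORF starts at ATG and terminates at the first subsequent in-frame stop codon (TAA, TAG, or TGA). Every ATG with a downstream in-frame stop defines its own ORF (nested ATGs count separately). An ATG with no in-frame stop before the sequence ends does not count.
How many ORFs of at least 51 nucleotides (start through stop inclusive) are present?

Frame 1: TTT TGC CAG ATG GGG GAC GAA ACA AAG TGA ATT TAT GTA TCC TCA ATG CCT TGT TAG TCG GAG GCG GGG TGG GAT GGT CTA ACG — ATG at 10, stop TGA at 28 → 21 nt; ATG at 46, stop TAG at 55 → 12 nt.
Frame 2: TTT GCC AGA TGG GGG ACG AAA CAA AGT GAA TTT ATG TAT CCT CAA TGC CTT GTT AGT CGG AGG CGG GGT GGG ATG GTC TAA CGT — ATG at 35, stop TAA at 80 → 48 nt; ATG at 74, stop TAA at 80 → 9 nt.
Frame 3: TTG CCA GAT GGG GGA CGA AAC AAA GTG AAT TTA TGT ATC CTC AAT GCC TTG TTA GTC GGA GGC GGG GTG GGA TGG TCT AAC GTG — no ATG→stop ORF.
No ORF reaches 51 nucleotides. Count = 0.

0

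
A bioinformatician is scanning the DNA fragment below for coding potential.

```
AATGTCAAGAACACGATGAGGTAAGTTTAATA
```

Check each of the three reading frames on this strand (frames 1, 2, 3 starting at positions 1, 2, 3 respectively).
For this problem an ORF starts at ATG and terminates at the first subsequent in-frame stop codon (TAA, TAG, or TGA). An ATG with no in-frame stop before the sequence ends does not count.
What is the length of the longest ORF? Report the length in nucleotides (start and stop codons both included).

Frame 1: AAT GTC AAG AAC ACG ATG AGG TAA GTT TAA — ATG at 16, stop TAA at 22 → 9 nt.
Frame 2: ATG TCA AGA ACA CGA TGA GGT AAG TTT AAT — ATG at 2, stop TGA at 17 → 18 nt.
Frame 3: TGT CAA GAA CAC GAT GAG GTA AGT TTA ATA — no ATG→stop ORF.
Longest: frame 2, positions 2–19, 18 nt = 6 codons = 5 aa. → 18 nucleotides.

18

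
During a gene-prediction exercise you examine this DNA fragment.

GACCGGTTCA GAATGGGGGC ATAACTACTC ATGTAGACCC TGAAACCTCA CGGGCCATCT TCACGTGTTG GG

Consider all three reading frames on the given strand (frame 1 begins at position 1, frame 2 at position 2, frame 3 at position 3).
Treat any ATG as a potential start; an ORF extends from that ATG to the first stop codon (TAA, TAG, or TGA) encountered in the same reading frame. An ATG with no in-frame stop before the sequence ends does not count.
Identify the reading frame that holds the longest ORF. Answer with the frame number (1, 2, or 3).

Frame 1: GAC CGG TTC AGA ATG GGG GCA TAA CTA CTC ATG TAG ACC CTG AAA CCT CAC GGG CCA TCT TCA CGT GTT GGG — ATG at 13, stop TAA at 22 → 12 nt; ATG at 31, stop TAG at 34 → 6 nt.
Frame 2: ACC GGT TCA GAA TGG GGG CAT AAC TAC TCA TGT AGA CCC TGA AAC CTC ACG GGC CAT CTT CAC GTG TTG — no ATG→stop ORF.
Frame 3: CCG GTT CAG AAT GGG GGC ATA ACT ACT CAT GTA GAC CCT GAA ACC TCA CGG GCC ATC TTC ACG TGT TGG — no ATG→stop ORF.
Longest ORF is 12 nt in frame 1 (positions 13–24).

1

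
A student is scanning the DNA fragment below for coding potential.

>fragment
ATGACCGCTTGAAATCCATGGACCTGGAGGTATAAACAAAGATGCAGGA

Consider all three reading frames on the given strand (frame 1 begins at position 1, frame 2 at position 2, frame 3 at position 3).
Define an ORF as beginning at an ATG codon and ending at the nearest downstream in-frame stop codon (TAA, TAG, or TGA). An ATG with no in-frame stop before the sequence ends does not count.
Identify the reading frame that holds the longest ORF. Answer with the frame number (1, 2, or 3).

3

Frame 1: ATG ACC GCT TGA AAT CCA TGG ACC TGG AGG TAT AAA CAA AGA TGC AGG — ATG at 1, stop TGA at 10 → 12 nt.
Frame 2: TGA CCG CTT GAA ATC CAT GGA CCT GGA GGT ATA AAC AAA GAT GCA GGA — no ATG→stop ORF.
Frame 3: GAC CGC TTG AAA TCC ATG GAC CTG GAG GTA TAA ACA AAG ATG CAG — ATG at 18, stop TAA at 33 → 18 nt.
Longest ORF is 18 nt in frame 3 (positions 18–35).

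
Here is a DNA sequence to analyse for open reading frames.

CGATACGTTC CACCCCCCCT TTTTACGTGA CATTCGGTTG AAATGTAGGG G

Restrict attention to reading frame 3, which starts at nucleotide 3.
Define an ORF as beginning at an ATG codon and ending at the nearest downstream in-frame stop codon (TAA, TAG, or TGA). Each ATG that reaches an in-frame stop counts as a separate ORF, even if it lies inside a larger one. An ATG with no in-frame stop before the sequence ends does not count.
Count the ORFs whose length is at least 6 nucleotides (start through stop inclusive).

0

Frame 3: ATA CGT TCC ACC CCC CCT TTT TAC GTG ACA TTC GGT TGA AAT GTA GGG — no ATG→stop ORF.
No ORF reaches 6 nucleotides. Count = 0.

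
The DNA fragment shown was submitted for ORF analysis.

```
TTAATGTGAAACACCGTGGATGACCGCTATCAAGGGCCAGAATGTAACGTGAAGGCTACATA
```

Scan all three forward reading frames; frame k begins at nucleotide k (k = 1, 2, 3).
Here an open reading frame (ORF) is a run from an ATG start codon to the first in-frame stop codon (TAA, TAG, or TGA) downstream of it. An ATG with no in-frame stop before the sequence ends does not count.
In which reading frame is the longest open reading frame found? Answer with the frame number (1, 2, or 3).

2

Frame 1: TTA ATG TGA AAC ACC GTG GAT GAC CGC TAT CAA GGG CCA GAA TGT AAC GTG AAG GCT ACA — ATG at 4, stop TGA at 7 → 6 nt.
Frame 2: TAA TGT GAA ACA CCG TGG ATG ACC GCT ATC AAG GGC CAG AAT GTA ACG TGA AGG CTA CAT — ATG at 20, stop TGA at 50 → 33 nt.
Frame 3: AAT GTG AAA CAC CGT GGA TGA CCG CTA TCA AGG GCC AGA ATG TAA CGT GAA GGC TAC ATA — ATG at 42, stop TAA at 45 → 6 nt.
Longest ORF is 33 nt in frame 2 (positions 20–52).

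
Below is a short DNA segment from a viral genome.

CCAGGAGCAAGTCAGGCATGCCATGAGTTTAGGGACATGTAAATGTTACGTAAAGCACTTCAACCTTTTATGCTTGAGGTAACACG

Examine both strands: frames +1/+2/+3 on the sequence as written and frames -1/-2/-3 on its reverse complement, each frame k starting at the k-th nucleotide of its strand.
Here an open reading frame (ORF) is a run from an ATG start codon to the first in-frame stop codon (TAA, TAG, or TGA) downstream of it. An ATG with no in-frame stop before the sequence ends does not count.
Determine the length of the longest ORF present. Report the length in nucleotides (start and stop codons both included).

Reverse complement (5'→3'): CGTGTTACCTCAAGCATAAAAGGTTGAAGTGCTTTACGTAACATTTACATGTCCCTAAACTCATGGCATGCCTGACTTGCTCCTGG
Frame +1: CCA GGA GCA AGT CAG GCA TGC CAT GAG TTT AGG GAC ATG TAA ATG TTA CGT AAA GCA CTT CAA CCT TTT ATG CTT GAG GTA ACA — ATG at 37, stop TAA at 40 → 6 nt.
Frame +2: CAG GAG CAA GTC AGG CAT GCC ATG AGT TTA GGG ACA TGT AAA TGT TAC GTA AAG CAC TTC AAC CTT TTA TGC TTG AGG TAA CAC — ATG at 23, stop TAA at 80 → 60 nt.
Frame +3: AGG AGC AAG TCA GGC ATG CCA TGA GTT TAG GGA CAT GTA AAT GTT ACG TAA AGC ACT TCA ACC TTT TAT GCT TGA GGT AAC ACG — ATG at 18, stop TGA at 24 → 9 nt.
Frame -1: CGT GTT ACC TCA AGC ATA AAA GGT TGA AGT GCT TTA CGT AAC ATT TAC ATG TCC CTA AAC TCA TGG CAT GCC TGA CTT GCT CCT — ATG at 49, stop TGA at 73 → 27 nt.
Frame -2: GTG TTA CCT CAA GCA TAA AAG GTT GAA GTG CTT TAC GTA ACA TTT ACA TGT CCC TAA ACT CAT GGC ATG CCT GAC TTG CTC CTG — no ATG→stop ORF.
Frame -3: TGT TAC CTC AAG CAT AAA AGG TTG AAG TGC TTT ACG TAA CAT TTA CAT GTC CCT AAA CTC ATG GCA TGC CTG ACT TGC TCC TGG — no ATG→stop ORF.
Longest: frame +2, positions 23–82, 60 nt = 20 codons = 19 aa. → 60 nucleotides.

60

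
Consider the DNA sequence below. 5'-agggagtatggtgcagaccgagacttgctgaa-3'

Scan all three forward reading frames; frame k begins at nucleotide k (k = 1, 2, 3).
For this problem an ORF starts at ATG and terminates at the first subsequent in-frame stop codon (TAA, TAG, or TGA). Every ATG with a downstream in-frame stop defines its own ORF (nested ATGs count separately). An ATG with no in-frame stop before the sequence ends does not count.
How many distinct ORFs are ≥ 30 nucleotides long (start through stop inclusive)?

0

Frame 1: AGG GAG TAT GGT GCA GAC CGA GAC TTG CTG — no ATG→stop ORF.
Frame 2: GGG AGT ATG GTG CAG ACC GAG ACT TGC TGA — ATG at 8, stop TGA at 29 → 24 nt.
Frame 3: GGA GTA TGG TGC AGA CCG AGA CTT GCT GAA — no ATG→stop ORF.
No ORF reaches 30 nucleotides. Count = 0.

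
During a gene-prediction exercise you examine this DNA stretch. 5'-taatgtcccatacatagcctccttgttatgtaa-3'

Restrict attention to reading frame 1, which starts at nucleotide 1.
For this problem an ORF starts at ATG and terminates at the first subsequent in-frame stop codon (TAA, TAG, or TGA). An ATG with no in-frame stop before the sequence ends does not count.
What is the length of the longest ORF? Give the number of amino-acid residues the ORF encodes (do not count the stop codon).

1

Frame 1: TAA TGT CCC ATA CAT AGC CTC CTT GTT ATG TAA — ATG at 28, stop TAA at 31 → 6 nt.
Longest: frame 1, positions 28–33, 6 nt = 2 codons = 1 aa. → 1 amino acids.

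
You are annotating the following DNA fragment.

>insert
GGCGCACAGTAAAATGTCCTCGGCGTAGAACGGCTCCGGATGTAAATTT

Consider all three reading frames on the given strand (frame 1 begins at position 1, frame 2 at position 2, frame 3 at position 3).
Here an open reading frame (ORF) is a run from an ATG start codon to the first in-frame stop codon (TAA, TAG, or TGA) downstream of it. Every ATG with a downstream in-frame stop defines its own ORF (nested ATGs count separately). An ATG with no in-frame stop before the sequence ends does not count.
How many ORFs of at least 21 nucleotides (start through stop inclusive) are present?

Frame 1: GGC GCA CAG TAA AAT GTC CTC GGC GTA GAA CGG CTC CGG ATG TAA ATT — ATG at 40, stop TAA at 43 → 6 nt.
Frame 2: GCG CAC AGT AAA ATG TCC TCG GCG TAG AAC GGC TCC GGA TGT AAA TTT — ATG at 14, stop TAG at 26 → 15 nt.
Frame 3: CGC ACA GTA AAA TGT CCT CGG CGT AGA ACG GCT CCG GAT GTA AAT — no ATG→stop ORF.
No ORF reaches 21 nucleotides. Count = 0.

0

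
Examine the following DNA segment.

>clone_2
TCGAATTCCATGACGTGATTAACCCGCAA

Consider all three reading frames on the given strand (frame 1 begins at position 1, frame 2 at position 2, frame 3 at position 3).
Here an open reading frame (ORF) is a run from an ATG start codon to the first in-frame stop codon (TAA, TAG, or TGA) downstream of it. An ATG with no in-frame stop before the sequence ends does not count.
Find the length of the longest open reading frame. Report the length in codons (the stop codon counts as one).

Frame 1: TCG AAT TCC ATG ACG TGA TTA ACC CGC — ATG at 10, stop TGA at 16 → 9 nt.
Frame 2: CGA ATT CCA TGA CGT GAT TAA CCC GCA — no ATG→stop ORF.
Frame 3: GAA TTC CAT GAC GTG ATT AAC CCG CAA — no ATG→stop ORF.
Longest: frame 1, positions 10–18, 9 nt = 3 codons = 2 aa. → 3 codons.

3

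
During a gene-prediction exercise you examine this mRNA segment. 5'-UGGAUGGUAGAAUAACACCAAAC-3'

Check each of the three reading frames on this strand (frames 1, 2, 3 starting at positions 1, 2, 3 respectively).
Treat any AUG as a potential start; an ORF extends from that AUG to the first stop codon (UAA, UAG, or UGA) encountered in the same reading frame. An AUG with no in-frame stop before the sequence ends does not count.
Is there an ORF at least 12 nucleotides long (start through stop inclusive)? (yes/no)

Frame 1: UGG AUG GUA GAA UAA CAC CAA — AUG at 4, stop UAA at 13 → 12 nt.
Frame 2: GGA UGG UAG AAU AAC ACC AAA — no AUG→stop ORF.
Frame 3: GAU GGU AGA AUA ACA CCA AAC — no AUG→stop ORF.
Frame 1 has an ORF of 12 nucleotides (positions 4–15) ≥ 12, so yes.

yes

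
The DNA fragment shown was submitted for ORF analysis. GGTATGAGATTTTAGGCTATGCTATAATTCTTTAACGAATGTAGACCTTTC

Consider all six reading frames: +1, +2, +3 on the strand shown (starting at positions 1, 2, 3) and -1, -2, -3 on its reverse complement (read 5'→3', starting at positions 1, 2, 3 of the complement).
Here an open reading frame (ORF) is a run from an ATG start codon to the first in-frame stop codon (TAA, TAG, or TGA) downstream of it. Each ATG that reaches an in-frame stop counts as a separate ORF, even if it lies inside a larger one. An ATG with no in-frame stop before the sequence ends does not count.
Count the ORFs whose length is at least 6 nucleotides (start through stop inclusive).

3

Reverse complement (5'→3'): GAAAGGTCTACATTCGTTAAAGAATTATAGCATAGCCTAAAATCTCATACC
Frame +1: GGT ATG AGA TTT TAG GCT ATG CTA TAA TTC TTT AAC GAA TGT AGA CCT TTC — ATG at 4, stop TAG at 13 → 12 nt; ATG at 19, stop TAA at 25 → 9 nt.
Frame +2: GTA TGA GAT TTT AGG CTA TGC TAT AAT TCT TTA ACG AAT GTA GAC CTT — no ATG→stop ORF.
Frame +3: TAT GAG ATT TTA GGC TAT GCT ATA ATT CTT TAA CGA ATG TAG ACC TTT — ATG at 39, stop TAG at 42 → 6 nt.
Frame -1: GAA AGG TCT ACA TTC GTT AAA GAA TTA TAG CAT AGC CTA AAA TCT CAT ACC — no ATG→stop ORF.
Frame -2: AAA GGT CTA CAT TCG TTA AAG AAT TAT AGC ATA GCC TAA AAT CTC ATA — no ATG→stop ORF.
Frame -3: AAG GTC TAC ATT CGT TAA AGA ATT ATA GCA TAG CCT AAA ATC TCA TAC — no ATG→stop ORF.
ORFs ≥ 6 nucleotides: frame +1 4–15 (12 nucleotides), frame +1 19–27 (9 nucleotides), frame +3 39–44 (6 nucleotides). Count = 3.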